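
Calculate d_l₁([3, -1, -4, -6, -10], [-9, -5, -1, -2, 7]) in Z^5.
40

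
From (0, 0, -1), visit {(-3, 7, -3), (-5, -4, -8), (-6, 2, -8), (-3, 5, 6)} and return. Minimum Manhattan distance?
62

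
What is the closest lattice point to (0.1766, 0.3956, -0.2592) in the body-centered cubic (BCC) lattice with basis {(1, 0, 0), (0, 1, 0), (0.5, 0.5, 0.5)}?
(0.5, 0.5, -0.5)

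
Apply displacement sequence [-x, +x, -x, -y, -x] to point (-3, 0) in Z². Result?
(-5, -1)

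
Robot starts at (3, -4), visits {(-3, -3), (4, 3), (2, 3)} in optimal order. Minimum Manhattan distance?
20
(one optimal route: (3, -4) → (-3, -3) → (2, 3) → (4, 3))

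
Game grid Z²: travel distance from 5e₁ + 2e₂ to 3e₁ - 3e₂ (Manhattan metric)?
7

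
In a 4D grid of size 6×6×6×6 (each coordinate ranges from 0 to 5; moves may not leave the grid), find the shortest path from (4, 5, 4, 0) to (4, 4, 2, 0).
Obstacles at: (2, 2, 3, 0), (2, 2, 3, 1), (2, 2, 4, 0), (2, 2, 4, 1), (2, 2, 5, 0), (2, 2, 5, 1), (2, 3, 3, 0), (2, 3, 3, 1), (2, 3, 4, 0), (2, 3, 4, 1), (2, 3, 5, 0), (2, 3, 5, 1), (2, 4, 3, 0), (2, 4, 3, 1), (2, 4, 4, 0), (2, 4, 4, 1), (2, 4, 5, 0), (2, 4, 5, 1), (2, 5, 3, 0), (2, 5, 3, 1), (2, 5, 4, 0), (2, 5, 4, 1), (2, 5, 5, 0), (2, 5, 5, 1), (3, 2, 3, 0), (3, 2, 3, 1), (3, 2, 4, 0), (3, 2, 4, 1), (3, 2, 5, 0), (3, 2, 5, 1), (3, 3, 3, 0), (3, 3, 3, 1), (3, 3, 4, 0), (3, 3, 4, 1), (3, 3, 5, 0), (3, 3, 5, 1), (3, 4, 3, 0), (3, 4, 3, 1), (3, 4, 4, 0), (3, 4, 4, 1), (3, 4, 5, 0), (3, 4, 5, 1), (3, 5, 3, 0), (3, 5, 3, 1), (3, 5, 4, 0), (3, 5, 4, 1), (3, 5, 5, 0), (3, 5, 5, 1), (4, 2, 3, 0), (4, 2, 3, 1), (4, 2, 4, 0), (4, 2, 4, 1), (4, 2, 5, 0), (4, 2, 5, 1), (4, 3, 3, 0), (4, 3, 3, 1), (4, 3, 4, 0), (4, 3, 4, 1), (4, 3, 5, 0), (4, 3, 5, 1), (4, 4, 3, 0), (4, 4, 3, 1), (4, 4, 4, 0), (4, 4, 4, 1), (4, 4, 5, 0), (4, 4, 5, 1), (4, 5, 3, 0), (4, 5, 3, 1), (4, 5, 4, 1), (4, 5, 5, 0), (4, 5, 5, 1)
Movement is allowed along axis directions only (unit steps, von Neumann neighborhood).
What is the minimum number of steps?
5
(one shortest path: (4, 5, 4, 0) → (5, 5, 4, 0) → (5, 4, 4, 0) → (5, 4, 3, 0) → (5, 4, 2, 0) → (4, 4, 2, 0))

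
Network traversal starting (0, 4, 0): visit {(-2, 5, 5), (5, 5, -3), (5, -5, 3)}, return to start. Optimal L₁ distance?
52
(one optimal route: (0, 4, 0) → (-2, 5, 5) → (5, -5, 3) → (5, 5, -3) → (0, 4, 0))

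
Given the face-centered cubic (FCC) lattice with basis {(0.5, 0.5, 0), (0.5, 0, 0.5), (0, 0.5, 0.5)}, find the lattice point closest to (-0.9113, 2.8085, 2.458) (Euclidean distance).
(-1, 2.5, 2.5)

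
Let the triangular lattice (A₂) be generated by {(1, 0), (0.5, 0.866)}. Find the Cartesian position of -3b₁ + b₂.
(-2.5, 0.866)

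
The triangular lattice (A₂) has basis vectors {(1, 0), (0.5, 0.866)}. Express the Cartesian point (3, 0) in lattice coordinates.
3b₁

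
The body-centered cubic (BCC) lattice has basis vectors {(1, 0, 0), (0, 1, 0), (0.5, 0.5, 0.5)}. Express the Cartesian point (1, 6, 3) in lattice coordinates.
-2b₁ + 3b₂ + 6b₃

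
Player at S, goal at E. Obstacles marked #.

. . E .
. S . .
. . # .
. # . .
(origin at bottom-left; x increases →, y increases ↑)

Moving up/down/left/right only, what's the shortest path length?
2
(one shortest path: (1, 2) → (2, 2) → (2, 3))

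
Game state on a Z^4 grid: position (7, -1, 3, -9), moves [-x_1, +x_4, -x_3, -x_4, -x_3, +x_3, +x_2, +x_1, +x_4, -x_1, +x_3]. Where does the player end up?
(6, 0, 3, -8)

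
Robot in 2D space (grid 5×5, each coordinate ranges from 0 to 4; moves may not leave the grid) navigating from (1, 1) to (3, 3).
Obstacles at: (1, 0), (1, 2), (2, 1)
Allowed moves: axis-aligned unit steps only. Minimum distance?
6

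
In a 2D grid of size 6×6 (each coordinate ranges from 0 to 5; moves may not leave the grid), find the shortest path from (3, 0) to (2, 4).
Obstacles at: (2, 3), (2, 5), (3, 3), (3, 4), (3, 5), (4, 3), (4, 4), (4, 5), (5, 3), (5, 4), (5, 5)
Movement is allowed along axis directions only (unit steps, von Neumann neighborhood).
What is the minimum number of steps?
7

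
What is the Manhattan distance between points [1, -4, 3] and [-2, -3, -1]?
8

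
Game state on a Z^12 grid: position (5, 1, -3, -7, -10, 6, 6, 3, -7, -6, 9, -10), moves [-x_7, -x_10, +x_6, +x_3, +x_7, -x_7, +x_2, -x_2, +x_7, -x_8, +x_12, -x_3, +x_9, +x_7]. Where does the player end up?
(5, 1, -3, -7, -10, 7, 7, 2, -6, -7, 9, -9)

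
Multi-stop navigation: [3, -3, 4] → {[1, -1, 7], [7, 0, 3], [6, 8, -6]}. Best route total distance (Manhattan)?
36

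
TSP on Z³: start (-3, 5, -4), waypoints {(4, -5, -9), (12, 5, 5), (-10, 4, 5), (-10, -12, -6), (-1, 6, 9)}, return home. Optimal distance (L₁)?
130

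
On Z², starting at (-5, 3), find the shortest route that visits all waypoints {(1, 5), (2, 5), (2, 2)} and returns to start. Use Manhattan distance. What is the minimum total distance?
20
(one optimal route: (-5, 3) → (1, 5) → (2, 5) → (2, 2) → (-5, 3))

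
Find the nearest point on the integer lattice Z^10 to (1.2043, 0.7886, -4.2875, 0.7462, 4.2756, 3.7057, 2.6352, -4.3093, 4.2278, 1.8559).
(1, 1, -4, 1, 4, 4, 3, -4, 4, 2)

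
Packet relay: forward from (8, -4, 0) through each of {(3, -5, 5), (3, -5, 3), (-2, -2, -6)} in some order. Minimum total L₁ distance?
30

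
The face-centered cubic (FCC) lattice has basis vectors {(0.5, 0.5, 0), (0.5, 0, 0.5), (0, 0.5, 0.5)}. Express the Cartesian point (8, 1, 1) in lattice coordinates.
8b₁ + 8b₂ - 6b₃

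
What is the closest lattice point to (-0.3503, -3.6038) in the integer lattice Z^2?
(0, -4)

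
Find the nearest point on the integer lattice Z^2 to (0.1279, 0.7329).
(0, 1)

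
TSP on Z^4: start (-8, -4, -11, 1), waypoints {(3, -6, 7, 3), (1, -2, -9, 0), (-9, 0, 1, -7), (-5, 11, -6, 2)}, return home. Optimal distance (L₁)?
128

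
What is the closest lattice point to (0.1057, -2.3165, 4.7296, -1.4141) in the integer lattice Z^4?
(0, -2, 5, -1)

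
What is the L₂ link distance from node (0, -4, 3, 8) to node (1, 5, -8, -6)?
19.975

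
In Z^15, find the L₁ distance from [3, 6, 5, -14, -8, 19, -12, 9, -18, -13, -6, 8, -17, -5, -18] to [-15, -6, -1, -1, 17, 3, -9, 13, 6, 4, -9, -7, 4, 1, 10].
211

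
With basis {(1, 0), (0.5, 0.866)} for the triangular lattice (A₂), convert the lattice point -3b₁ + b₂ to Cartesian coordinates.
(-2.5, 0.866)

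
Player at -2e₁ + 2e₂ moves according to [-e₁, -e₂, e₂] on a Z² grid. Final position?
(-3, 2)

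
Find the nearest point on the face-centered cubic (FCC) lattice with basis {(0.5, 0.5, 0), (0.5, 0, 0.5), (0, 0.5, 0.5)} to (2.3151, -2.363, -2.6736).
(2, -2.5, -2.5)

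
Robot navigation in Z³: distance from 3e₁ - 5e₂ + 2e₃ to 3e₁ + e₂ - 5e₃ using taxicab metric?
13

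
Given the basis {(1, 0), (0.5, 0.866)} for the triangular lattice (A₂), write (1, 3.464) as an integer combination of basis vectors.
-b₁ + 4b₂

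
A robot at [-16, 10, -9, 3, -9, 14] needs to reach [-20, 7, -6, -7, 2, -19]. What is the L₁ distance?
64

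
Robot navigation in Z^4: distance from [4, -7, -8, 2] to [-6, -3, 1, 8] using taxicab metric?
29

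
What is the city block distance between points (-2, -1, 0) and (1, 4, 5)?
13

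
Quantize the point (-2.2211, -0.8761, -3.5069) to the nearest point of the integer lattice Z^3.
(-2, -1, -4)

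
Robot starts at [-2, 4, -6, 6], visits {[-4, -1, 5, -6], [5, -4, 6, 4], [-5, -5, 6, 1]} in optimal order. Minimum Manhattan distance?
56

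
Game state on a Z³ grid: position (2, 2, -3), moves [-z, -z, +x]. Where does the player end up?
(3, 2, -5)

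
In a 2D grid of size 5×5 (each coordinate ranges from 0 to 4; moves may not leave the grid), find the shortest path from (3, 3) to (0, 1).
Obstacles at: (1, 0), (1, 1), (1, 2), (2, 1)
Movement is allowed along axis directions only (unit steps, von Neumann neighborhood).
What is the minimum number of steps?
5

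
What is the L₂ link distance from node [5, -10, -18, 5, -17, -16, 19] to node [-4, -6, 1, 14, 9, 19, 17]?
49.4368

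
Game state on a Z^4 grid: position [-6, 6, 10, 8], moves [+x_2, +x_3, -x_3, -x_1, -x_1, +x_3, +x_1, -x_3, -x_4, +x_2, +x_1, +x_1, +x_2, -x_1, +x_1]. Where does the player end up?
(-5, 9, 10, 7)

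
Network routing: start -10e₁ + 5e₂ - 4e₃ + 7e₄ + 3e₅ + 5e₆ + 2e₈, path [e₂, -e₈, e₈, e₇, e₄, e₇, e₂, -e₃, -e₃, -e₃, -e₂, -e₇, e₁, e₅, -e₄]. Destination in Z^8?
(-9, 6, -7, 7, 4, 5, 1, 2)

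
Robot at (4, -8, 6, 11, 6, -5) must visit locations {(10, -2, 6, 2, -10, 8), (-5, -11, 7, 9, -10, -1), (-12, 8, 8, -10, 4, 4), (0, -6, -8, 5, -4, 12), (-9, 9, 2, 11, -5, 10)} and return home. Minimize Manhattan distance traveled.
272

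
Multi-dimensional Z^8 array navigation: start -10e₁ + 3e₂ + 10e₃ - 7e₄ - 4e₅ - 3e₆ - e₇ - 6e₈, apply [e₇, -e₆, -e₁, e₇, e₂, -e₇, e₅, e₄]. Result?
(-11, 4, 10, -6, -3, -4, 0, -6)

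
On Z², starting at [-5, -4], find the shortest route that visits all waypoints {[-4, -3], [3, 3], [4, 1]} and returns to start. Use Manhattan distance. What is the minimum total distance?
32
(one optimal route: (-5, -4) → (-4, -3) → (3, 3) → (4, 1) → (-5, -4))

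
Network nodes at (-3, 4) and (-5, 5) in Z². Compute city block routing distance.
3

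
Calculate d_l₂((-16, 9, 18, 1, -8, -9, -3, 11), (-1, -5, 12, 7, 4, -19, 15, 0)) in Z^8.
34.3802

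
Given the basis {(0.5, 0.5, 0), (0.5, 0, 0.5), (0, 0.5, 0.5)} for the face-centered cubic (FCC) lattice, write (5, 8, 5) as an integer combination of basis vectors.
8b₁ + 2b₂ + 8b₃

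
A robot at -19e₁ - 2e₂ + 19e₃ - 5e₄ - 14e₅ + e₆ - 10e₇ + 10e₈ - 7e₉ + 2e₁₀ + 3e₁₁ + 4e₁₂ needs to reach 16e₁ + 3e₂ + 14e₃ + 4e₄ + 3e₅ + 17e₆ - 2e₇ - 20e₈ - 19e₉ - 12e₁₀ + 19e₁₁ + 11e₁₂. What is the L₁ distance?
174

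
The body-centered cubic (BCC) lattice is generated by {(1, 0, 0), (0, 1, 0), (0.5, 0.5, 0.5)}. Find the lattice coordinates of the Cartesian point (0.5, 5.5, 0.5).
5b₂ + b₃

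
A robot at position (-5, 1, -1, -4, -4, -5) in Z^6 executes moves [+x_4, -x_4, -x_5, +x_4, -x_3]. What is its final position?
(-5, 1, -2, -3, -5, -5)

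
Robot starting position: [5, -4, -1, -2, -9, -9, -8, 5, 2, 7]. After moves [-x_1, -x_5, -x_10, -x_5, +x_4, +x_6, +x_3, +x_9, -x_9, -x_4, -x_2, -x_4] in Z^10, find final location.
(4, -5, 0, -3, -11, -8, -8, 5, 2, 6)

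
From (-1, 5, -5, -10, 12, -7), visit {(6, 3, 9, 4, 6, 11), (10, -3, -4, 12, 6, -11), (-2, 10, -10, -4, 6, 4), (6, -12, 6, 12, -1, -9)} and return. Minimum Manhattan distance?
220
(one optimal route: (-1, 5, -5, -10, 12, -7) → (10, -3, -4, 12, 6, -11) → (6, -12, 6, 12, -1, -9) → (6, 3, 9, 4, 6, 11) → (-2, 10, -10, -4, 6, 4) → (-1, 5, -5, -10, 12, -7))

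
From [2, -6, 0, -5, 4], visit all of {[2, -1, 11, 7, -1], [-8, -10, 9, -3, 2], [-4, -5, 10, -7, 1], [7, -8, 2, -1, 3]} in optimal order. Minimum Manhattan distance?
83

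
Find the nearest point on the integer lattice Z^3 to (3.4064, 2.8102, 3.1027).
(3, 3, 3)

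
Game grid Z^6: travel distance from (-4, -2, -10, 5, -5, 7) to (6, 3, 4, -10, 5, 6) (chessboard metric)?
15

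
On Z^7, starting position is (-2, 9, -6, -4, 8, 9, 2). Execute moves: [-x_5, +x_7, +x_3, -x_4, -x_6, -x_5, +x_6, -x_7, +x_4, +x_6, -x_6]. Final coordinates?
(-2, 9, -5, -4, 6, 9, 2)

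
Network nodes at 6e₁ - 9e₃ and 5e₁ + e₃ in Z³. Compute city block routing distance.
11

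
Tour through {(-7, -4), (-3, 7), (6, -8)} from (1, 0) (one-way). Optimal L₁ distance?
43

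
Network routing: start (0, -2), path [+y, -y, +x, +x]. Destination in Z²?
(2, -2)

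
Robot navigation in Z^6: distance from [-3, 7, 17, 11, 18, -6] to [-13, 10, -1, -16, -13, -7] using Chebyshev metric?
31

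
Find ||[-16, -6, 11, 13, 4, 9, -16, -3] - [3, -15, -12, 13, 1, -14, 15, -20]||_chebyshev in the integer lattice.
31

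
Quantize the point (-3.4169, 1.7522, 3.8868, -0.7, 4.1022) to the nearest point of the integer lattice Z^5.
(-3, 2, 4, -1, 4)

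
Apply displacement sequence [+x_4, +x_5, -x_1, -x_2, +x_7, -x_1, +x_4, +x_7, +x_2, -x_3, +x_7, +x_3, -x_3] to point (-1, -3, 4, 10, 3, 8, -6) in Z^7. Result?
(-3, -3, 3, 12, 4, 8, -3)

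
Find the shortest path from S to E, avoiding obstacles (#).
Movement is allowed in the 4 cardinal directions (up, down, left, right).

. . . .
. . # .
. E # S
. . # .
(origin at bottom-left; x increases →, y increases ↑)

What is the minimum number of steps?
6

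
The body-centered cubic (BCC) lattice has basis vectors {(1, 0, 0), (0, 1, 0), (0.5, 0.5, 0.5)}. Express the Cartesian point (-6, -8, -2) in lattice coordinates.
-4b₁ - 6b₂ - 4b₃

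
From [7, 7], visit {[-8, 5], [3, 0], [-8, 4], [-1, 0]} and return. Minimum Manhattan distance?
44
(one optimal route: (7, 7) → (-8, 5) → (-8, 4) → (-1, 0) → (3, 0) → (7, 7))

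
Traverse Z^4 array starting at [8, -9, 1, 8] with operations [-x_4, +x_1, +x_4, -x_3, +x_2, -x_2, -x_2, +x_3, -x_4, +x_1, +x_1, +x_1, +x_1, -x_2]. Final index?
(13, -11, 1, 7)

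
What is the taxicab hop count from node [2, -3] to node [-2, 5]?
12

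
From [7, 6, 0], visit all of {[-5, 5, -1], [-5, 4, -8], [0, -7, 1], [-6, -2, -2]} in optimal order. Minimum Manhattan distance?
49
(one optimal route: (7, 6, 0) → (-5, 5, -1) → (-5, 4, -8) → (-6, -2, -2) → (0, -7, 1))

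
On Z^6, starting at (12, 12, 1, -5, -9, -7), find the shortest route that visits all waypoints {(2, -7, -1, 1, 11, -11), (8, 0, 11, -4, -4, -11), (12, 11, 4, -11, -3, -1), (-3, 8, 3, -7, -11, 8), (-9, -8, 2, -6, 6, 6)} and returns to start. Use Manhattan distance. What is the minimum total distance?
230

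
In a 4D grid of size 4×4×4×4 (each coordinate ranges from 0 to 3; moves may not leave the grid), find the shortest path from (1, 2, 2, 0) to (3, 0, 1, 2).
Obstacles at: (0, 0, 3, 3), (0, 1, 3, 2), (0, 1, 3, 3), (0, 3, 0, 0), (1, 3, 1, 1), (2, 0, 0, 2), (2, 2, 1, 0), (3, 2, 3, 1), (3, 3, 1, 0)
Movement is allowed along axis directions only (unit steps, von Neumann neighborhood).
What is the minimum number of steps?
7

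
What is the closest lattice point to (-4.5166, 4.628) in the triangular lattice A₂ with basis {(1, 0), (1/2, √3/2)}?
(-4.5, 4.33)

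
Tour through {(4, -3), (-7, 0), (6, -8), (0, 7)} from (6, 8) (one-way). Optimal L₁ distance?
42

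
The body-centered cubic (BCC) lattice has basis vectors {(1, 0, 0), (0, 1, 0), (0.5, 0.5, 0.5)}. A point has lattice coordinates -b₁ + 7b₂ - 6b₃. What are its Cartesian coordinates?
(-4, 4, -3)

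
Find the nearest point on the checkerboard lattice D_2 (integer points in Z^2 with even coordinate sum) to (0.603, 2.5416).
(1, 3)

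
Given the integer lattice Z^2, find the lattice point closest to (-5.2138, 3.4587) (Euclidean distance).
(-5, 3)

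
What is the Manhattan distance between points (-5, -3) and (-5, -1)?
2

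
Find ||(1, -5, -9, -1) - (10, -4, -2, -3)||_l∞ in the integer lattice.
9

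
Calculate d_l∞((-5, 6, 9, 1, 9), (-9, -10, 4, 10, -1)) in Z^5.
16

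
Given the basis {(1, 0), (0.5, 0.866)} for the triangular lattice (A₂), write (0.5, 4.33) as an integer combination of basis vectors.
-2b₁ + 5b₂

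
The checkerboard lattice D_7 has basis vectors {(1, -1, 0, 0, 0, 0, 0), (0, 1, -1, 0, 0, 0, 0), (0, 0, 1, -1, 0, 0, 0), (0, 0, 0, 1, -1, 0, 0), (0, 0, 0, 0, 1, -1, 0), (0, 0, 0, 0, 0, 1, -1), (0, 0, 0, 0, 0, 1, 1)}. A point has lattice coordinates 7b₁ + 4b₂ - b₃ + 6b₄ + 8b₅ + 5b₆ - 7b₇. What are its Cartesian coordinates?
(7, -3, -5, 7, 2, -10, -12)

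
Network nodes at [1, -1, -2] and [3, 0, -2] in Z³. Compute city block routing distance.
3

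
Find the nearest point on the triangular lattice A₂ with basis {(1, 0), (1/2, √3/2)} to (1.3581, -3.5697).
(1, -3.464)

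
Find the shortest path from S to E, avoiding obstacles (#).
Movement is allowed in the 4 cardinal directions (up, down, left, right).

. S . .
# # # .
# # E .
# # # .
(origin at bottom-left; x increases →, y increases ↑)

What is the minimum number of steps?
5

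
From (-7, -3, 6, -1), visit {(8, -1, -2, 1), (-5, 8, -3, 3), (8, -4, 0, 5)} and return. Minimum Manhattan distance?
88
(one optimal route: (-7, -3, 6, -1) → (-5, 8, -3, 3) → (8, -1, -2, 1) → (8, -4, 0, 5) → (-7, -3, 6, -1))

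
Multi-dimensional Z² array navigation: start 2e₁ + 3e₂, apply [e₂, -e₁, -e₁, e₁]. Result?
(1, 4)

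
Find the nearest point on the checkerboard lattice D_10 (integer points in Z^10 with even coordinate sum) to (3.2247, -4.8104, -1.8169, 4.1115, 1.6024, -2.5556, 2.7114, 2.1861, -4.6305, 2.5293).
(3, -5, -2, 4, 2, -3, 3, 2, -5, 3)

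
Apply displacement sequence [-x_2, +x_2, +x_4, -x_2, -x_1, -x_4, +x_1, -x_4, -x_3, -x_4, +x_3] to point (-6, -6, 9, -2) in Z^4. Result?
(-6, -7, 9, -4)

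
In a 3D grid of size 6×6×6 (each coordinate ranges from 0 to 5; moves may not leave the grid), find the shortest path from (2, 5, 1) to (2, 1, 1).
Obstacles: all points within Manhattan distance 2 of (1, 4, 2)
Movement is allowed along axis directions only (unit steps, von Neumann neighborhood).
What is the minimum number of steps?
6
(one shortest path: (2, 5, 1) → (3, 5, 1) → (3, 4, 1) → (3, 3, 1) → (2, 3, 1) → (2, 2, 1) → (2, 1, 1))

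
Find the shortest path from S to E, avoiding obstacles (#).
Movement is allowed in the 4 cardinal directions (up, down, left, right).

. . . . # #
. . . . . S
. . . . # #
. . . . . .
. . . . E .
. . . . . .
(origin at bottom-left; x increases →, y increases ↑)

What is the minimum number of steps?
6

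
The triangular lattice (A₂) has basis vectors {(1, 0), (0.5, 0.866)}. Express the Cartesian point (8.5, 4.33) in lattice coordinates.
6b₁ + 5b₂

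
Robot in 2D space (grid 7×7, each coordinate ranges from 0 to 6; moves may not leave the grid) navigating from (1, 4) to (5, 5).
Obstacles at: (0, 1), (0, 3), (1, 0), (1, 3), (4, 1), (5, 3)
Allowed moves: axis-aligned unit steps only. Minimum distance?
5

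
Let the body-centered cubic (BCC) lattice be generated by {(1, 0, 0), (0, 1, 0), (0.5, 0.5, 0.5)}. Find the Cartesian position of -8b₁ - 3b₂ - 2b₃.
(-9, -4, -1)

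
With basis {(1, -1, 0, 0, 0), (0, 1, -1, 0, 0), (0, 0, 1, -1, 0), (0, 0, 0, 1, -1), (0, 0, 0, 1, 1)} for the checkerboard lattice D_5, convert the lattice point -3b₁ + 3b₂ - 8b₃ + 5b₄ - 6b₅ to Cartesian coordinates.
(-3, 6, -11, 7, -11)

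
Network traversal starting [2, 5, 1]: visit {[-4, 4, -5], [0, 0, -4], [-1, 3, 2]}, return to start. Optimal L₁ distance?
38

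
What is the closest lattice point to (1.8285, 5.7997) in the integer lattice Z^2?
(2, 6)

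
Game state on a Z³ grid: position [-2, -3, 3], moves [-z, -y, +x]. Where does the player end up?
(-1, -4, 2)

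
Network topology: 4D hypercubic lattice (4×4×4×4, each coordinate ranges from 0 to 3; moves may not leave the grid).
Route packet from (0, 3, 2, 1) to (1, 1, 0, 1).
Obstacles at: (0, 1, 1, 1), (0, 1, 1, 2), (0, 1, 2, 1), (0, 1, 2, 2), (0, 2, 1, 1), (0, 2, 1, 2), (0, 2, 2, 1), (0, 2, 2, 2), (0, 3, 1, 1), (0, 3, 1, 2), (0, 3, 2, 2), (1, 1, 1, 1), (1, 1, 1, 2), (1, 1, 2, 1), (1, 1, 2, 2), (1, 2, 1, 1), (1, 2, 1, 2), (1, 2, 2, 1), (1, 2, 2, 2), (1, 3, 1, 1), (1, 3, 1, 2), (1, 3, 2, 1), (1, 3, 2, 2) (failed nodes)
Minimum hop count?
7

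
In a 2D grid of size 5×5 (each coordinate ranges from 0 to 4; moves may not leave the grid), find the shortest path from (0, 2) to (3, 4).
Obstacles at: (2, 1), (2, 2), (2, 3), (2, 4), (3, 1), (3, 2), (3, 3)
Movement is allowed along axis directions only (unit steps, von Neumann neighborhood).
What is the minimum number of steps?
11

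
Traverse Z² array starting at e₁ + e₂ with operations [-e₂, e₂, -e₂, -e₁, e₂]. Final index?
(0, 1)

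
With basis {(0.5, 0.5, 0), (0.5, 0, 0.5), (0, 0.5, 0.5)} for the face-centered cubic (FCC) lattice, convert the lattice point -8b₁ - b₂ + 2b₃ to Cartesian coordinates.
(-4.5, -3, 0.5)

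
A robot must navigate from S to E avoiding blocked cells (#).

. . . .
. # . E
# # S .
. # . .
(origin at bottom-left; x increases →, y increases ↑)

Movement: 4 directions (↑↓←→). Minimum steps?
2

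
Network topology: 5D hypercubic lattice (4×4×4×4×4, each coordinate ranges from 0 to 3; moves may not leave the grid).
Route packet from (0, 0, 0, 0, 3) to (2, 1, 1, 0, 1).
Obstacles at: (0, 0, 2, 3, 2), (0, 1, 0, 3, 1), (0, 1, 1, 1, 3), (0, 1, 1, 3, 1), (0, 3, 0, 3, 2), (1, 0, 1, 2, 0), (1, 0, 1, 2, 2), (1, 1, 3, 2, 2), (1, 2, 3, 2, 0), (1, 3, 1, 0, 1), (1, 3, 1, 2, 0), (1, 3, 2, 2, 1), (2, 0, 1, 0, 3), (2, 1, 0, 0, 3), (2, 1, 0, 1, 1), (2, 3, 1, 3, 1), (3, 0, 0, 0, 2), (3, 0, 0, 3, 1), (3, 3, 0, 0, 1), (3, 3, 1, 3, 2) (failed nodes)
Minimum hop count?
6
(one shortest path: (0, 0, 0, 0, 3) → (1, 0, 0, 0, 3) → (2, 0, 0, 0, 3) → (2, 0, 0, 0, 2) → (2, 1, 0, 0, 2) → (2, 1, 1, 0, 2) → (2, 1, 1, 0, 1))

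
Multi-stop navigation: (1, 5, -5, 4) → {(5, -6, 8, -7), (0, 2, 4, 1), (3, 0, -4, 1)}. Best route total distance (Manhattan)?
49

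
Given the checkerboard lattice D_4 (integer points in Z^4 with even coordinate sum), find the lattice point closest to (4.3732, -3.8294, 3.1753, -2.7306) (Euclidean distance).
(4, -4, 3, -3)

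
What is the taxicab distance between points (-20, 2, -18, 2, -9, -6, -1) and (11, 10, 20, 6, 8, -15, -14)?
120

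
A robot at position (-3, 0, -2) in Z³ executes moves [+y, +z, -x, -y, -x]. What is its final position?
(-5, 0, -1)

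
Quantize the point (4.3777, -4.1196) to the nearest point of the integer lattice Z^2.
(4, -4)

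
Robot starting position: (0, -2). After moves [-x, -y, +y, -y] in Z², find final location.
(-1, -3)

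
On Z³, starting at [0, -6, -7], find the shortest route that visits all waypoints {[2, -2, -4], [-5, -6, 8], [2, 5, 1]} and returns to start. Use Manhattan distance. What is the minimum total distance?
66
(one optimal route: (0, -6, -7) → (2, -2, -4) → (2, 5, 1) → (-5, -6, 8) → (0, -6, -7))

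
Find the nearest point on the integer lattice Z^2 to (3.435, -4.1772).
(3, -4)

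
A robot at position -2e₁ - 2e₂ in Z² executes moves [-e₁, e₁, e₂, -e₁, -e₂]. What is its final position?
(-3, -2)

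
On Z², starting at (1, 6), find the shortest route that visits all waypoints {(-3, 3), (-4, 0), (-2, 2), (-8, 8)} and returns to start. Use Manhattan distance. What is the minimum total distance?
36
(one optimal route: (1, 6) → (-3, 3) → (-2, 2) → (-4, 0) → (-8, 8) → (1, 6))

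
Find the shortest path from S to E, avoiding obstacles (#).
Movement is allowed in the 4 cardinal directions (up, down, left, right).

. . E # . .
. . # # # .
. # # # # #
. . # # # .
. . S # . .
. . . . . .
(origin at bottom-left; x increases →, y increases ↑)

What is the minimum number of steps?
8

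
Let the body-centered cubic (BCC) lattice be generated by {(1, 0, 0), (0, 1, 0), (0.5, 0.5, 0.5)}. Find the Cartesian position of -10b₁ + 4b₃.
(-8, 2, 2)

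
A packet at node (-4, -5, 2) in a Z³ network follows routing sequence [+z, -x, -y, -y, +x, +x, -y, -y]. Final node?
(-3, -9, 3)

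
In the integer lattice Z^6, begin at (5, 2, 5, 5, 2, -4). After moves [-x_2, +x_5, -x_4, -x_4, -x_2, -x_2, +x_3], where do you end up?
(5, -1, 6, 3, 3, -4)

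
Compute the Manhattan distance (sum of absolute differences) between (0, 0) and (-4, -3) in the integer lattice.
7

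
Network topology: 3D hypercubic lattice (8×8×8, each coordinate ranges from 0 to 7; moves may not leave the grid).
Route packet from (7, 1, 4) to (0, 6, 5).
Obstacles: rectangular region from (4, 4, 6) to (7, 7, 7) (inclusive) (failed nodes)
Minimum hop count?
13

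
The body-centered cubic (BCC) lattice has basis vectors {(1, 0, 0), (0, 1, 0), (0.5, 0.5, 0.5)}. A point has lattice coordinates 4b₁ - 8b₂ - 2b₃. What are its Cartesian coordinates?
(3, -9, -1)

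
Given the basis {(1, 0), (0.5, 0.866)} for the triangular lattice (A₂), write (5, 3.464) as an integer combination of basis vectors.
3b₁ + 4b₂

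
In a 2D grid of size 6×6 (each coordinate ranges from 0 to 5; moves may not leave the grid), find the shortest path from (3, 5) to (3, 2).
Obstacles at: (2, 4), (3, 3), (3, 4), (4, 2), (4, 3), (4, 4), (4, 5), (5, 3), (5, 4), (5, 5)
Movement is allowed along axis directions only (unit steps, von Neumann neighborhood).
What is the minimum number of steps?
7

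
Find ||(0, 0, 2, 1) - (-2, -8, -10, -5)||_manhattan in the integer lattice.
28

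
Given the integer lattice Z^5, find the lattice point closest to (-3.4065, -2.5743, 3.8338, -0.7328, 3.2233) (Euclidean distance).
(-3, -3, 4, -1, 3)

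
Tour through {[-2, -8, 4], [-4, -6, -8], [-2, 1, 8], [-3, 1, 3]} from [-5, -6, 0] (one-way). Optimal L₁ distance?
42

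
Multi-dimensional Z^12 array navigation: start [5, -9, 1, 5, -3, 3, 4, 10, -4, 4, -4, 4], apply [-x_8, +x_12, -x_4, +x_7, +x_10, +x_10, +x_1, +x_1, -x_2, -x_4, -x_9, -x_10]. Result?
(7, -10, 1, 3, -3, 3, 5, 9, -5, 5, -4, 5)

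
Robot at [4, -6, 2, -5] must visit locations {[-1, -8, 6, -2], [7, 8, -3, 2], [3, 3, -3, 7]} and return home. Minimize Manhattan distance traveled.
90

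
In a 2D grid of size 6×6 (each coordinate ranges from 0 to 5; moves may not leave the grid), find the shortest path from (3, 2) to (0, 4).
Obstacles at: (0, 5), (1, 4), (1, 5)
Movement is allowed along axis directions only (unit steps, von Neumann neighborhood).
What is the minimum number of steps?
5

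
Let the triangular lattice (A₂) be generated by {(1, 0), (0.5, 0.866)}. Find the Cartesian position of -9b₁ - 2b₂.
(-10, -1.732)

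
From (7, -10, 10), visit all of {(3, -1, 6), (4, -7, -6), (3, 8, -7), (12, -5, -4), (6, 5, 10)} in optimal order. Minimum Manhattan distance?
80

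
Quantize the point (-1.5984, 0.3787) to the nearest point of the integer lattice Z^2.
(-2, 0)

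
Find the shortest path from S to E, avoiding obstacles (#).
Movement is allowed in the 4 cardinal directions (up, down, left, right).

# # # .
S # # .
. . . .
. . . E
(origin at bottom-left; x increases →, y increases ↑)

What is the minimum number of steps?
5
(one shortest path: (0, 2) → (0, 1) → (1, 1) → (2, 1) → (3, 1) → (3, 0))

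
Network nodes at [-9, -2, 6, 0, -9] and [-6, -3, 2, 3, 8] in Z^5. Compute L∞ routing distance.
17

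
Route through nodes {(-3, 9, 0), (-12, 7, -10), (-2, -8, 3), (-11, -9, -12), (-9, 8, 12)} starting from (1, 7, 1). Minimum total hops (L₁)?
96
(one optimal route: (1, 7, 1) → (-3, 9, 0) → (-9, 8, 12) → (-12, 7, -10) → (-11, -9, -12) → (-2, -8, 3))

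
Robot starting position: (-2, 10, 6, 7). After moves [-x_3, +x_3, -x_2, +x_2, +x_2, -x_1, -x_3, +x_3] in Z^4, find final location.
(-3, 11, 6, 7)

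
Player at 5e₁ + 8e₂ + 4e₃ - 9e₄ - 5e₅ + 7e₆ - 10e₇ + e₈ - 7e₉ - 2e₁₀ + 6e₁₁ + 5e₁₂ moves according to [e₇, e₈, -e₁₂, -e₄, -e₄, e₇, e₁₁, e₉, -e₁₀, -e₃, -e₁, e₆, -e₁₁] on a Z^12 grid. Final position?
(4, 8, 3, -11, -5, 8, -8, 2, -6, -3, 6, 4)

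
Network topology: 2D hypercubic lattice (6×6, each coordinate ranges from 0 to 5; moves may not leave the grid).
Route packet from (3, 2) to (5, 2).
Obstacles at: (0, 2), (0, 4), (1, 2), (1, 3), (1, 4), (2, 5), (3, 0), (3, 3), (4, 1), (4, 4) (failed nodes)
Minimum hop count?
2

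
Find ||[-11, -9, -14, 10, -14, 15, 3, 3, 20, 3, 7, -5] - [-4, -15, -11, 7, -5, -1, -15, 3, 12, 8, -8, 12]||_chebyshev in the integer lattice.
18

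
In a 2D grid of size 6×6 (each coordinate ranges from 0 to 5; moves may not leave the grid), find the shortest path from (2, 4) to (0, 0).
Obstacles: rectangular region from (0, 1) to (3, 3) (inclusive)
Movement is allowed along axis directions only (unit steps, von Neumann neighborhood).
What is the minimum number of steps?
10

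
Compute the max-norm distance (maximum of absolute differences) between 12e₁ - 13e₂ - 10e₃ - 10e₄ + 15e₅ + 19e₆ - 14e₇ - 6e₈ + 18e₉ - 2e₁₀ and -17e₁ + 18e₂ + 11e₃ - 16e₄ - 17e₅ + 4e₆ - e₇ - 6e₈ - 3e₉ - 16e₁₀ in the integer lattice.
32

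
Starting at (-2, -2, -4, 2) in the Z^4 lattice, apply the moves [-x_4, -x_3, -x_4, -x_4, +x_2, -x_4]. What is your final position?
(-2, -1, -5, -2)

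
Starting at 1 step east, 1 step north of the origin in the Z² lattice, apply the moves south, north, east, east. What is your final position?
(3, 1)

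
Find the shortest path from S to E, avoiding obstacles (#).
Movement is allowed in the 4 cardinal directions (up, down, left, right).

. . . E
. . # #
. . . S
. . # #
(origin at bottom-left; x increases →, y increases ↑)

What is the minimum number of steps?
6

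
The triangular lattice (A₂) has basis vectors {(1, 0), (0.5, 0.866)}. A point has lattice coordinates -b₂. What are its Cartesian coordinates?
(-0.5, -0.866)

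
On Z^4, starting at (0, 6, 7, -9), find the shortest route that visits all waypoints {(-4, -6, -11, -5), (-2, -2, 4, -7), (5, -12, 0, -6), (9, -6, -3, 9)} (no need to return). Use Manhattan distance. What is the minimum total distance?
93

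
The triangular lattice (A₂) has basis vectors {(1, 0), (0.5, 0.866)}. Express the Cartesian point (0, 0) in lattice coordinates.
0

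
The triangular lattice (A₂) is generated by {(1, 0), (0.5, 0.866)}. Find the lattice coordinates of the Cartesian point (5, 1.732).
4b₁ + 2b₂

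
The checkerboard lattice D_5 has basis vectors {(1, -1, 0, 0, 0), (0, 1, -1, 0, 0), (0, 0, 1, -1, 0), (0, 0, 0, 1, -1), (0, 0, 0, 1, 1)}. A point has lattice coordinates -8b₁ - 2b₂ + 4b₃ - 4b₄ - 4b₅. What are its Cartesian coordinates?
(-8, 6, 6, -12, 0)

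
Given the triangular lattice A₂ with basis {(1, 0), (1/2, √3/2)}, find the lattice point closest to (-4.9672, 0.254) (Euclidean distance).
(-5, 0)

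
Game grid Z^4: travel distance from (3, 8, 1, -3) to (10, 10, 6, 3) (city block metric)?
20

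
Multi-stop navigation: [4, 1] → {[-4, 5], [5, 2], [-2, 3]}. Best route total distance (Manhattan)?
14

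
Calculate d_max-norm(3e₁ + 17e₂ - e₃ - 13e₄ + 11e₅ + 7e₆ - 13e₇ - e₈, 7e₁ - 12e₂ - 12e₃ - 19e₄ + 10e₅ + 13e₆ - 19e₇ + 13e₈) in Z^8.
29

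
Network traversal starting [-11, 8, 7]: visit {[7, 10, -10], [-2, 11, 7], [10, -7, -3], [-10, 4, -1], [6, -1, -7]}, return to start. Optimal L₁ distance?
114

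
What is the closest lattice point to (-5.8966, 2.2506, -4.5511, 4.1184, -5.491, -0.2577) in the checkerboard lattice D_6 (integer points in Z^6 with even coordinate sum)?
(-6, 2, -5, 4, -5, 0)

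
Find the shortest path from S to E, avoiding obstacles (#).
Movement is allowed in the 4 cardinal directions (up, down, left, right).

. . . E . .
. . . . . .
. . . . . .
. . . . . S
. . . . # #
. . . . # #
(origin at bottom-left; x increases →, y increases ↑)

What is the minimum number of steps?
5
(one shortest path: (5, 2) → (4, 2) → (3, 2) → (3, 3) → (3, 4) → (3, 5))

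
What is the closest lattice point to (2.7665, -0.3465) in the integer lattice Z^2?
(3, 0)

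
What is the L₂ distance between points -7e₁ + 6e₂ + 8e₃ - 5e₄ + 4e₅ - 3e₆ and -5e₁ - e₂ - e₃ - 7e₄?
12.7671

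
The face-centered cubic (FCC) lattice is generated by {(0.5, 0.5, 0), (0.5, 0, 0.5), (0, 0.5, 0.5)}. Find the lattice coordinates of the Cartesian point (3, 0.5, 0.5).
3b₁ + 3b₂ - 2b₃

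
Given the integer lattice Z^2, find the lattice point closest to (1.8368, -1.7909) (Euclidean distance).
(2, -2)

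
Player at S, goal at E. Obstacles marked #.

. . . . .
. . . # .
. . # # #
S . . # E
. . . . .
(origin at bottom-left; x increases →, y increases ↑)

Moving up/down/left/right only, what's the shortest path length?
6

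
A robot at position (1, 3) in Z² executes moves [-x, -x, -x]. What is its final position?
(-2, 3)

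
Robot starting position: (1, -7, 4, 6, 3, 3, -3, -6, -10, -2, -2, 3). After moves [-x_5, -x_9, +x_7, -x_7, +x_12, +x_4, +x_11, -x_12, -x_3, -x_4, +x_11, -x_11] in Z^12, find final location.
(1, -7, 3, 6, 2, 3, -3, -6, -11, -2, -1, 3)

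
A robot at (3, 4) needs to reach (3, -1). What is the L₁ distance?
5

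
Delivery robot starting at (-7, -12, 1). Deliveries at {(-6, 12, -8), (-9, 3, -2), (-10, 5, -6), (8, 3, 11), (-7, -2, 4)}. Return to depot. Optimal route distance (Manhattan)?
122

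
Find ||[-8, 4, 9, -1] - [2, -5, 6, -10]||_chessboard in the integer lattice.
10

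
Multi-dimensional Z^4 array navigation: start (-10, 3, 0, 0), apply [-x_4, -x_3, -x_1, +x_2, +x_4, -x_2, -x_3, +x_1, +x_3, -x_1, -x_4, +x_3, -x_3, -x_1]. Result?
(-12, 3, -1, -1)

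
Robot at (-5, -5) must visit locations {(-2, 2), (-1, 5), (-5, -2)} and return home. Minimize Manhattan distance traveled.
28
(one optimal route: (-5, -5) → (-2, 2) → (-1, 5) → (-5, -2) → (-5, -5))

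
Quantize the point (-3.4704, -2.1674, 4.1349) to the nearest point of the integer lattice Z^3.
(-3, -2, 4)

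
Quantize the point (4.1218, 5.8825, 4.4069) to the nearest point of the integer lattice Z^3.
(4, 6, 4)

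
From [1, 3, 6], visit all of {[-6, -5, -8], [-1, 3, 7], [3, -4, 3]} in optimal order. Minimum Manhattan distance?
39
(one optimal route: (1, 3, 6) → (-1, 3, 7) → (3, -4, 3) → (-6, -5, -8))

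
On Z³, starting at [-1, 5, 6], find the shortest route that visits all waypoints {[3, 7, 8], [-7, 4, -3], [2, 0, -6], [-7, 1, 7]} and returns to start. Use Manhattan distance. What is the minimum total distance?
70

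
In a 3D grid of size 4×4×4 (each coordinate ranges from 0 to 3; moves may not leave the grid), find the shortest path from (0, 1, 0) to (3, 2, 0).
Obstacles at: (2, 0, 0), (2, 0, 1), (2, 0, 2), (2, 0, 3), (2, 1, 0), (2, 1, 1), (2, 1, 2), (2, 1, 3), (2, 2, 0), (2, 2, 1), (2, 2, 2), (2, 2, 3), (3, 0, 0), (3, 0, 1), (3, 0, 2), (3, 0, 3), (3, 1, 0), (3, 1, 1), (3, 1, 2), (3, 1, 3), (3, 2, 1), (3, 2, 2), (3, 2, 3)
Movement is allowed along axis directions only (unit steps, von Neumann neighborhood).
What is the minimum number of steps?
6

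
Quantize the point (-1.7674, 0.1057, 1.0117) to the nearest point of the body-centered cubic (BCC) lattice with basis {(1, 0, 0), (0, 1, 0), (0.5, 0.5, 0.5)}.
(-2, 0, 1)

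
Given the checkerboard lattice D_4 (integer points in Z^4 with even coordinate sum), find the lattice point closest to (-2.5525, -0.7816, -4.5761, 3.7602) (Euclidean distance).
(-2, -1, -5, 4)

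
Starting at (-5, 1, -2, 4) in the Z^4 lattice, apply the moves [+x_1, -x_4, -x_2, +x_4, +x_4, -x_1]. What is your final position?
(-5, 0, -2, 5)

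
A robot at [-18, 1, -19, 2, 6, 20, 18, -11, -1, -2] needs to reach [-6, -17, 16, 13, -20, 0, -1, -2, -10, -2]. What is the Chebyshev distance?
35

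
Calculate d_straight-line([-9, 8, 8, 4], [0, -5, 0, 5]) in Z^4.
17.7482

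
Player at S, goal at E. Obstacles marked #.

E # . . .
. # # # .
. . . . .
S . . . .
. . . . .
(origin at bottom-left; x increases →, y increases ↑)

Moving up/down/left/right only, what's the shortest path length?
3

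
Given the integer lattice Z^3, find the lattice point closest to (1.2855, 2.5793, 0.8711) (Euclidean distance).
(1, 3, 1)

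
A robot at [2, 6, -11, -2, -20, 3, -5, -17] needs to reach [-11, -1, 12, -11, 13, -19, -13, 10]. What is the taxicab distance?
142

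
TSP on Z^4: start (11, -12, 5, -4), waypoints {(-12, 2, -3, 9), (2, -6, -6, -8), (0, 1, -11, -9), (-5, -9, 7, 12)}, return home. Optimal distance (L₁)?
152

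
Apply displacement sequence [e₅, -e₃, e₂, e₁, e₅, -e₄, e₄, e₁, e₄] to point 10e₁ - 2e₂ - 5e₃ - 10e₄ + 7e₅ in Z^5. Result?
(12, -1, -6, -9, 9)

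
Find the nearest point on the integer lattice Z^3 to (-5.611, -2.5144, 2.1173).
(-6, -3, 2)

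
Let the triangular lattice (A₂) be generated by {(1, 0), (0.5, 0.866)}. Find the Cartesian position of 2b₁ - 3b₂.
(0.5, -2.598)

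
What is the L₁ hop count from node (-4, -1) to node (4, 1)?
10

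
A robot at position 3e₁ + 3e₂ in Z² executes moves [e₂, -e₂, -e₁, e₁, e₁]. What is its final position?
(4, 3)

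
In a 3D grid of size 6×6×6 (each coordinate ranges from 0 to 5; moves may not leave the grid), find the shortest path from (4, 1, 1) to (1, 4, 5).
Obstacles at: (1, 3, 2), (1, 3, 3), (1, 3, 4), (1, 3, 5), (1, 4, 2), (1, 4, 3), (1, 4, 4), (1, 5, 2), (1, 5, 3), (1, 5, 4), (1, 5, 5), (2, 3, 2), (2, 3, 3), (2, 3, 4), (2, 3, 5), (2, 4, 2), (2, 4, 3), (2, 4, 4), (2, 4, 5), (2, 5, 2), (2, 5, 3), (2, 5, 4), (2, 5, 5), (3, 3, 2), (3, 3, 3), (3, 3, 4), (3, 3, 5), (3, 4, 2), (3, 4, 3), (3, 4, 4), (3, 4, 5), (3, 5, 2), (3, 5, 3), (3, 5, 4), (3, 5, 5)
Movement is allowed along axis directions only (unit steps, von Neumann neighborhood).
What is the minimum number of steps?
12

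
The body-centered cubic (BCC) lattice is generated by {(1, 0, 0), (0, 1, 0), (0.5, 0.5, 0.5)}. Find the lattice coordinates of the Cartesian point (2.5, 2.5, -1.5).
4b₁ + 4b₂ - 3b₃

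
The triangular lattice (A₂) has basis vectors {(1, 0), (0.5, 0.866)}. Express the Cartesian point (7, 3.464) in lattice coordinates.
5b₁ + 4b₂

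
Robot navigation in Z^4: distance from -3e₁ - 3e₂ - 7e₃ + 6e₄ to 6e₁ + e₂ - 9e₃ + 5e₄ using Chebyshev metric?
9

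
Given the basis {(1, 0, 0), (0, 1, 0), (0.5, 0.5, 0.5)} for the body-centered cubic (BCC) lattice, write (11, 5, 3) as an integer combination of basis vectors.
8b₁ + 2b₂ + 6b₃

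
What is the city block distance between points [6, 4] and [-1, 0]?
11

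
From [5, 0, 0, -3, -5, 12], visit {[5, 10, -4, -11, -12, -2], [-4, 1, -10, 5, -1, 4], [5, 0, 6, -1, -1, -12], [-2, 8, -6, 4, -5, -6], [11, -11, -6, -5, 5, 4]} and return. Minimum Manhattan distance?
242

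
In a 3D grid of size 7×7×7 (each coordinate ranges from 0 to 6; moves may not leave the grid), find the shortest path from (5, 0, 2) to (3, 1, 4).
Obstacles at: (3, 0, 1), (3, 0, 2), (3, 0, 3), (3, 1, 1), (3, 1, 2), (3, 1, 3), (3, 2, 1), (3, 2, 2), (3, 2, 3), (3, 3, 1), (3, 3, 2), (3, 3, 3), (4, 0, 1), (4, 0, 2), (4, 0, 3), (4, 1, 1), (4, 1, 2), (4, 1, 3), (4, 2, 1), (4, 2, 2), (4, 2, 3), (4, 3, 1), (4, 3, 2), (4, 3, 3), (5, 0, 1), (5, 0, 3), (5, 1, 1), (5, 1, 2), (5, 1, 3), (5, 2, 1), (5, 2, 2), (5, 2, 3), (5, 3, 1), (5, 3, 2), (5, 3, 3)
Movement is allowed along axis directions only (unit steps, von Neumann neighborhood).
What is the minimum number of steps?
7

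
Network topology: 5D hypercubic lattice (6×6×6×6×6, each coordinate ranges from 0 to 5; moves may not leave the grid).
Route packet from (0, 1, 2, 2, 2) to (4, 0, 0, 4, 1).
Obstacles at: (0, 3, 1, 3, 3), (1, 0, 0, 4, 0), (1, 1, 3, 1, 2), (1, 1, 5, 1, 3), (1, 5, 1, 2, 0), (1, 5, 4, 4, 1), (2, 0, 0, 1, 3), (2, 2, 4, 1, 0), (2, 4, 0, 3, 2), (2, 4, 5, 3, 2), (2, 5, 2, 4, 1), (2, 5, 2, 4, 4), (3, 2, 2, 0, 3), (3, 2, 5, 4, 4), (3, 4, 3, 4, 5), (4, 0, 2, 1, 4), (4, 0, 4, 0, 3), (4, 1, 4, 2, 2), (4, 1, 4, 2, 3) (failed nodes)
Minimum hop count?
10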